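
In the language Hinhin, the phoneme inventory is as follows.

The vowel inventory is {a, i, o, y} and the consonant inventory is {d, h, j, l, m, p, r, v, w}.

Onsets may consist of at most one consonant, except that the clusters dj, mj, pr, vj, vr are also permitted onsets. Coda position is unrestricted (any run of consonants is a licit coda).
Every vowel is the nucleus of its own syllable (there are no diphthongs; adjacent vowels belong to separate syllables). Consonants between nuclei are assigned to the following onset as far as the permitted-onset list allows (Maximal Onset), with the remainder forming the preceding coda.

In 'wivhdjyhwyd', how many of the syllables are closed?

3

Nuclei (vowels): i, y, y → 3 syllables.
Between /i/ (V1) and /y/ (V2): cluster /vhdj/ — the longest permitted-onset suffix is /dj/; onset = /dj/, preceding coda = /vh/.
Between /y/ (V2) and /y/ (V3): /hw/ — longest licit onset from the right is /w/, leaving /h/ as coda.
Putting it together: wivh.djyh.wyd.
Classifying each syllable: /wivh/ (closed), /djyh/ (closed), /wyd/ (closed).
Closed syllables: 3.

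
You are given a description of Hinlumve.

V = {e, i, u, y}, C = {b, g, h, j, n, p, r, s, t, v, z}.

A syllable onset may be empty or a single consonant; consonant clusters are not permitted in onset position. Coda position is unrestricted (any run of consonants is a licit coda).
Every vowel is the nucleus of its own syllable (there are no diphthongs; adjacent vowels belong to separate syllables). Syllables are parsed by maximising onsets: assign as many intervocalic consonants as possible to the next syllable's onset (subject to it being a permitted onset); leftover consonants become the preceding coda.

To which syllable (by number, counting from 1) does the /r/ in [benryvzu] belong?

Vowels present: e, y, u; each is a nucleus, giving 3 syllables.
V1 /e/ – V2 /y/: /nr/ — longest licit onset from the right is /r/, leaving /n/ as coda.
V2 /y/ – V3 /u/: /vz/ — longest licit onset from the right is /z/, leaving /v/ as coda.
So the parse is ben.ryv.zu.
The /r/ is in the onset of syllable 2 (/ryv/).

2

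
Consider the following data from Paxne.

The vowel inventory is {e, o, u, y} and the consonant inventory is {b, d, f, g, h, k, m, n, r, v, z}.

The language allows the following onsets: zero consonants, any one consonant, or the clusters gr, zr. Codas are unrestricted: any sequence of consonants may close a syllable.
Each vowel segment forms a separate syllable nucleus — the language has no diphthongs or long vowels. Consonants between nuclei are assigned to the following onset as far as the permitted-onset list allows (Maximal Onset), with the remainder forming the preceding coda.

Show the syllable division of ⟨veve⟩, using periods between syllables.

The vowels are e, e — 2 nuclei, so 2 syllables.
/e…e/ gap (V1→V2): /v/ → onset of the next syllable (single consonants are always licit onsets).

ve.ve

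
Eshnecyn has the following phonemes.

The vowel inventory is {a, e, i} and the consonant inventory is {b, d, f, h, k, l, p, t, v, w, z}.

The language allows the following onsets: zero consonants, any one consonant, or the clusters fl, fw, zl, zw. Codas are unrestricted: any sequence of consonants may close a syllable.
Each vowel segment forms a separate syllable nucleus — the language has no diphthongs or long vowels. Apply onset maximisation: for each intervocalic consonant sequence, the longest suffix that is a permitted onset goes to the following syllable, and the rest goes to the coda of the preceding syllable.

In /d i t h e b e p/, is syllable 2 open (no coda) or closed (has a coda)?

The vowels are i, e, e — 3 nuclei, so 3 syllables.
/i…e/ gap (V1→V2): /th/ splits as /t/ + /h/ (/h/ is the longest suffix that is a licit onset).
/e…e/ gap (V2→V3): /b/ → onset of the next syllable (single consonants are always licit onsets).
Syllabification: dit.he.bep.
Syllable 2 is /he/; it ends in its nucleus with no coda, so it is open.

open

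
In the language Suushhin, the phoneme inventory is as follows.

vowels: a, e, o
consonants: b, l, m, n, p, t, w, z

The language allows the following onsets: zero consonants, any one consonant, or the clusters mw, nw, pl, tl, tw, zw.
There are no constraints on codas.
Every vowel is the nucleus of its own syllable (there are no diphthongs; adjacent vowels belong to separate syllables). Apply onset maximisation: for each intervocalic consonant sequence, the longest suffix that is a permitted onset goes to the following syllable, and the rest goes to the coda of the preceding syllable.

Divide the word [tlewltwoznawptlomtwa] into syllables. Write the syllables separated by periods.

tlewl.twoz.nawp.tlom.twa

Vowels present: e, o, a, o, a; each is a nucleus, giving 5 syllables.
Between /e/ (V1) and /o/ (V2): /wltw/ splits as /wl/ + /tw/ (/tw/ is the longest suffix that is a licit onset).
Between /o/ (V2) and /a/ (V3): cluster /zn/ — the longest permitted-onset suffix is /n/; onset = /n/, preceding coda = /z/.
Between /a/ (V3) and /o/ (V4): /wptl/ — longest licit onset from the right is /tl/, leaving /wp/ as coda.
Between /o/ (V4) and /a/ (V5): /mtw/ splits as /m/ + /tw/ (/tw/ is the longest suffix that is a licit onset).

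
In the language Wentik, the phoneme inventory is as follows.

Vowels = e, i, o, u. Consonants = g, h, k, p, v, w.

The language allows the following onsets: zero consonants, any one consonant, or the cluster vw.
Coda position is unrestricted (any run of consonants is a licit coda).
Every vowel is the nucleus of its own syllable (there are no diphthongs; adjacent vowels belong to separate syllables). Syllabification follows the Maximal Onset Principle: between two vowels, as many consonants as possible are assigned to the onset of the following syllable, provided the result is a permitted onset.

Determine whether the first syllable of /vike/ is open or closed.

open

Nuclei (vowels): i, e → 2 syllables.
V1 /i/ – V2 /e/: just /k/ — single C goes to the following onset.
So the parse is vi.ke.
Syllable 1 is /vi/; it ends in its nucleus with no coda, so it is open.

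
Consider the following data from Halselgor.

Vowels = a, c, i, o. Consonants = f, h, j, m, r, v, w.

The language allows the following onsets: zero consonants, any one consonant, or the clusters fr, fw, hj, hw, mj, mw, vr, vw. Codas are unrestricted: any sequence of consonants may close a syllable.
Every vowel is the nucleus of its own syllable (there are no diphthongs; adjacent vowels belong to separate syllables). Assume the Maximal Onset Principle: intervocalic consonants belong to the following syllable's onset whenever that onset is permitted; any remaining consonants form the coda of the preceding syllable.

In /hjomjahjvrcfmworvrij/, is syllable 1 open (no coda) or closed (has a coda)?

open

The vowels are o, a, c, o, i — 5 nuclei, so 5 syllables.
σ1/σ2 boundary: /mj/ is a licit onset in full, so it all attaches to the next syllable.
σ2/σ3 boundary: /hjvr/ splits as /hj/ + /vr/ (/vr/ is the longest suffix that is a licit onset).
σ3/σ4 boundary: /fmw/ — longest licit onset from the right is /mw/, leaving /f/ as coda.
σ4/σ5 boundary: /rvr/ — longest licit onset from the right is /vr/, leaving /r/ as coda.
Result: hjo.mjahj.vrcf.mwor.vrij.
Syllable 1 is /hjo/; it ends in its nucleus with no coda, so it is open.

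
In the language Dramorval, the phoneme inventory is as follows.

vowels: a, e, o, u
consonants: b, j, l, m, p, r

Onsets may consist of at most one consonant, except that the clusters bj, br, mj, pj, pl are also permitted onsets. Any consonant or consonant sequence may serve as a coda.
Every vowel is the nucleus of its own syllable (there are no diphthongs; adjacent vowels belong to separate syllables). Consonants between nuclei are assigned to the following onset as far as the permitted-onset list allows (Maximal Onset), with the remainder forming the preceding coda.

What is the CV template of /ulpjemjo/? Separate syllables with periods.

VC.CCV.CCV

The vowels are u, e, o — 3 nuclei, so 3 syllables.
V1 /u/ – V2 /e/: cluster /lpj/ — the longest permitted-onset suffix is /pj/; onset = /pj/, preceding coda = /l/.
V2 /e/ – V3 /o/: /mj/ is a licit onset in full, so it all attaches to the next syllable.
Syllabification: ul.pje.mjo.
Mapping each syllable to C/V: /ul/ → VC, /pje/ → CCV, /mjo/ → CCV.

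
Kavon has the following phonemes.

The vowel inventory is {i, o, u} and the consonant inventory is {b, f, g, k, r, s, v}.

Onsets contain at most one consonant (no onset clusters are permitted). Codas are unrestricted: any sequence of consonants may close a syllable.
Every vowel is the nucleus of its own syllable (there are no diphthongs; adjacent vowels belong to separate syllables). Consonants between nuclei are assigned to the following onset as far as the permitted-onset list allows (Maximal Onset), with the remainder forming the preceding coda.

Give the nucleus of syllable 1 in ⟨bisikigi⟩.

i

Vowels present: i, i, i, i; each is a nucleus, giving 4 syllables.
The first nucleus (vowel 1 from the left) is /i/.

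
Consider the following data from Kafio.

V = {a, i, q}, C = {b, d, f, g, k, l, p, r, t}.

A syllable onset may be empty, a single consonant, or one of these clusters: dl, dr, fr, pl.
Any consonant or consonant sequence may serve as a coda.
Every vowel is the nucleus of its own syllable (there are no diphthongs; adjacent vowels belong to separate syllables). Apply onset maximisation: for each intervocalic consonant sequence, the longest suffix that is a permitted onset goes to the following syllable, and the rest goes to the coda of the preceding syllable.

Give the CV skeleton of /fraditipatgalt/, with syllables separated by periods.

Vowels present: a, i, i, a, a; each is a nucleus, giving 5 syllables.
V1 /a/ – V2 /i/: /d/ is a single consonant, so it becomes the next onset.
V2 /i/ – V3 /i/: /t/ is a single consonant, so it becomes the next onset.
V3 /i/ – V4 /a/: /p/ → onset of the next syllable (single consonants are always licit onsets).
V4 /a/ – V5 /a/: /tg/ splits as /t/ + /g/ (/g/ is the longest suffix that is a licit onset).
Result: fra.di.ti.pat.galt.
Mapping each syllable to C/V: /fra/ → CCV, /di/ → CV, /ti/ → CV, /pat/ → CVC, /galt/ → CVCC.

CCV.CV.CV.CVC.CVCC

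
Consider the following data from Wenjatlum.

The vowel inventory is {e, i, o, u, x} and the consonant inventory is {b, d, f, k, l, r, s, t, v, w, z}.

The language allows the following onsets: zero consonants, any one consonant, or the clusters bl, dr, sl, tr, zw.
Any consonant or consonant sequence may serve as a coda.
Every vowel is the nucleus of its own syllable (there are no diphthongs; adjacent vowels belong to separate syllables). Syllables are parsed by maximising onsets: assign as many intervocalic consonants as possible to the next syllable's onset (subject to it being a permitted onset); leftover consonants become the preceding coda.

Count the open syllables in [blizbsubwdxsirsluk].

1

The vowels are i, u, x, i, u — 5 nuclei, so 5 syllables.
/i…u/ gap (V1→V2): /zbs/ splits as /zb/ + /s/ (/s/ is the longest suffix that is a licit onset).
/u…x/ gap (V2→V3): cluster /bwd/ — the longest permitted-onset suffix is /d/; onset = /d/, preceding coda = /bw/.
/x…i/ gap (V3→V4): /s/ → onset of the next syllable (single consonants are always licit onsets).
/i…u/ gap (V4→V5): /rsl/ splits as /r/ + /sl/ (/sl/ is the longest suffix that is a licit onset).
Syllabification: blizb.subw.dx.sir.sluk.
Classifying each syllable: /blizb/ (closed), /subw/ (closed), /dx/ (open), /sir/ (closed), /sluk/ (closed).
Open syllables: 1.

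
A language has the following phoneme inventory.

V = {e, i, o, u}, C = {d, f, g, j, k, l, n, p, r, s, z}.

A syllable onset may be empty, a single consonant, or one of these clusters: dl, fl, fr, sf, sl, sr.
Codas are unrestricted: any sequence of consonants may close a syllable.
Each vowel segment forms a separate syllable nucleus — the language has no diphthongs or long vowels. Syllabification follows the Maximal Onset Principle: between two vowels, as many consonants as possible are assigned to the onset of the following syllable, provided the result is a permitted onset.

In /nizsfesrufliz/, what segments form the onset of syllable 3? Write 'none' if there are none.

sr

The vowels are i, e, u, i — 4 nuclei, so 4 syllables.
Between /i/ (V1) and /e/ (V2): /zsf/; trying suffixes from longest down, /sf/ is the first permitted one, so coda /z/ | onset /sf/.
Between /e/ (V2) and /u/ (V3): cluster /sr/ — /sr/ is itself a permitted onset, so the whole cluster goes right; preceding coda = ∅.
Between /u/ (V3) and /i/ (V4): /fl/ — entire cluster is a permitted onset → onset /fl/, coda ∅.
Syllabification: niz.sfe.sru.fliz.
Syllable 3 is /sru/: onset /sr/, nucleus /u/, coda ∅.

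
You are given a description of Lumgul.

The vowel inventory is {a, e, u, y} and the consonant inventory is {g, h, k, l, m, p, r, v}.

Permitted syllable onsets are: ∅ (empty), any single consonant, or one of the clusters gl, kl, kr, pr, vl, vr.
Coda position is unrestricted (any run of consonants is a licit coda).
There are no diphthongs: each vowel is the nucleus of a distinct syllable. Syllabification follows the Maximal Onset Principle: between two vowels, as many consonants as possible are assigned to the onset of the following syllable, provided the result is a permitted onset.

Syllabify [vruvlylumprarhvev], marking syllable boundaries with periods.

The vowels are u, y, u, a, e — 5 nuclei, so 5 syllables.
σ1/σ2 boundary: /vl/ is a licit onset in full, so it all attaches to the next syllable.
σ2/σ3 boundary: /l/ is a single consonant, so it becomes the next onset.
σ3/σ4 boundary: cluster /mpr/ — the longest permitted-onset suffix is /pr/; onset = /pr/, preceding coda = /m/.
σ4/σ5 boundary: cluster /rhv/ — the longest permitted-onset suffix is /v/; onset = /v/, preceding coda = /rh/.

vru.vly.lum.prarh.vev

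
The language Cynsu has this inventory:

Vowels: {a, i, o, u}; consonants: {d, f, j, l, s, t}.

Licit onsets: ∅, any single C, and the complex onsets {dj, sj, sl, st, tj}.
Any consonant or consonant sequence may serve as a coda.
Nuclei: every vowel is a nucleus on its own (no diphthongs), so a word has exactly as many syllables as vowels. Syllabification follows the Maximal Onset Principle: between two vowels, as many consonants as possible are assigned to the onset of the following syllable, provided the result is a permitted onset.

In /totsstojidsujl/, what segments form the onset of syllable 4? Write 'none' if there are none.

s

Vowels present: o, o, i, u; each is a nucleus, giving 4 syllables.
Between /o/ (V1) and /o/ (V2): /tsst/ — longest licit onset from the right is /st/, leaving /ts/ as coda.
Between /o/ (V2) and /i/ (V3): /j/ → onset of the next syllable (single consonants are always licit onsets).
Between /i/ (V3) and /u/ (V4): /ds/; trying suffixes from longest down, /s/ is the first permitted one, so coda /d/ | onset /s/.
So the parse is tots.sto.jid.sujl.
Syllable 4 is /sujl/: onset /s/, nucleus /u/, coda /jl/.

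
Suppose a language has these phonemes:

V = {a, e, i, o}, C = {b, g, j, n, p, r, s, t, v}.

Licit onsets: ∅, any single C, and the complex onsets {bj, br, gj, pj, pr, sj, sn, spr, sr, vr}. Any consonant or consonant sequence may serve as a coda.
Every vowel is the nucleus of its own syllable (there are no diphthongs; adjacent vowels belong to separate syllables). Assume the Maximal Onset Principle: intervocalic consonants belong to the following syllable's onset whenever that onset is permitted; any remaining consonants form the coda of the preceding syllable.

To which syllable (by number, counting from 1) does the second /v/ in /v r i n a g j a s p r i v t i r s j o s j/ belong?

4

Nuclei (vowels): i, a, a, i, i, o → 6 syllables.
σ1/σ2 boundary: /n/ → onset of the next syllable (single consonants are always licit onsets).
σ2/σ3 boundary: /gj/ — entire cluster is a permitted onset → onset /gj/, coda ∅.
σ3/σ4 boundary: /spr/ is a licit onset in full, so it all attaches to the next syllable.
σ4/σ5 boundary: /vt/ splits as /v/ + /t/ (/t/ is the longest suffix that is a licit onset).
σ5/σ6 boundary: cluster /rsj/ — the longest permitted-onset suffix is /sj/; onset = /sj/, preceding coda = /r/.
Result: vri.na.gja.spriv.tir.sjosj.
The second /v/ is in the coda of syllable 4 (/spriv/).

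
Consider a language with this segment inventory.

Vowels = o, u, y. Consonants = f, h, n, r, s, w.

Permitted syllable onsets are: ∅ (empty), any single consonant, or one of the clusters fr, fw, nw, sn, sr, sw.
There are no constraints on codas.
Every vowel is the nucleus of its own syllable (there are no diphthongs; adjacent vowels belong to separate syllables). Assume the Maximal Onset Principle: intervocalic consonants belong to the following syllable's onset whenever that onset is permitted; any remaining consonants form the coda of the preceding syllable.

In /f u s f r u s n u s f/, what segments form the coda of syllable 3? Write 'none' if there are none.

The vowels are u, u, u — 3 nuclei, so 3 syllables.
/u…u/ gap (V1→V2): /sfr/ — longest licit onset from the right is /fr/, leaving /s/ as coda.
/u…u/ gap (V2→V3): /sn/ is a licit onset in full, so it all attaches to the next syllable.
Syllabification: fus.fru.snusf.
Syllable 3 is /snusf/: onset /sn/, nucleus /u/, coda /sf/.

sf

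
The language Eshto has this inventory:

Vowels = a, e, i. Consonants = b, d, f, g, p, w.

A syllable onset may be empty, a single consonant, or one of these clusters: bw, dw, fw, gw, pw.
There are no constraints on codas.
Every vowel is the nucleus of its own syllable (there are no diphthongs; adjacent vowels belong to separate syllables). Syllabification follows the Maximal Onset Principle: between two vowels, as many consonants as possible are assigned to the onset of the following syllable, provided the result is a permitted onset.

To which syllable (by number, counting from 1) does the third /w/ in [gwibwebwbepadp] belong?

Nuclei (vowels): i, e, e, a → 4 syllables.
V1 /i/ – V2 /e/: /bw/ is a licit onset in full, so it all attaches to the next syllable.
V2 /e/ – V3 /e/: /bwb/ — longest licit onset from the right is /b/, leaving /bw/ as coda.
V3 /e/ – V4 /a/: just /p/ — single C goes to the following onset.
Syllabification: gwi.bwebw.be.padp.
The third /w/ is in the coda of syllable 2 (/bwebw/).

2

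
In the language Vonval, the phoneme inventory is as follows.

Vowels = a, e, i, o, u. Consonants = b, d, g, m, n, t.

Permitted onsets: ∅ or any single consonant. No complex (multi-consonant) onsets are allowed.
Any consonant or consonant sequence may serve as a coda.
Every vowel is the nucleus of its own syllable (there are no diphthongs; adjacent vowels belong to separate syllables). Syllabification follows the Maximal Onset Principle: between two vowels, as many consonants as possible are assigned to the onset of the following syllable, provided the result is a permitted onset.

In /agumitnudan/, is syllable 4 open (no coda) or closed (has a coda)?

open

The vowels are a, u, i, u, a — 5 nuclei, so 5 syllables.
/a…u/ gap (V1→V2): /g/ → onset of the next syllable (single consonants are always licit onsets).
/u…i/ gap (V2→V3): /m/ is a single consonant, so it becomes the next onset.
/i…u/ gap (V3→V4): /tn/ splits as /t/ + /n/ (/n/ is the longest suffix that is a licit onset).
/u…a/ gap (V4→V5): just /d/ — single C goes to the following onset.
So the parse is a.gu.mit.nu.dan.
Syllable 4 is /nu/; it ends in its nucleus with no coda, so it is open.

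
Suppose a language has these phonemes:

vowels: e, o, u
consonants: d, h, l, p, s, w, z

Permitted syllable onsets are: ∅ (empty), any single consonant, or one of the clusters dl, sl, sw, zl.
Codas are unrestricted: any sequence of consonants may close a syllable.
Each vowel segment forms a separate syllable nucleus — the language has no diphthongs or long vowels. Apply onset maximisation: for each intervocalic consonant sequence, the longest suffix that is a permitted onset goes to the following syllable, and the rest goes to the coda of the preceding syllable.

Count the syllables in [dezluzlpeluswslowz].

Nuclei (vowels): e, u, e, u, o → 5 syllables.

5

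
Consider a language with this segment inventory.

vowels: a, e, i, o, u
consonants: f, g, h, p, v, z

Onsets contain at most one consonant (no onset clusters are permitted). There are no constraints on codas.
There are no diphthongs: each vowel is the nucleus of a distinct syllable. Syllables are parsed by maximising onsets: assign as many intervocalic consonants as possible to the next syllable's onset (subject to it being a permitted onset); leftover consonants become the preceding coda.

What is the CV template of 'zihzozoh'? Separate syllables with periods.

The vowels are i, o, o — 3 nuclei, so 3 syllables.
/i…o/ gap (V1→V2): /hz/ — longest licit onset from the right is /z/, leaving /h/ as coda.
/o…o/ gap (V2→V3): just /z/ — single C goes to the following onset.
Result: zih.zo.zoh.
Mapping each syllable to C/V: /zih/ → CVC, /zo/ → CV, /zoh/ → CVC.

CVC.CV.CVC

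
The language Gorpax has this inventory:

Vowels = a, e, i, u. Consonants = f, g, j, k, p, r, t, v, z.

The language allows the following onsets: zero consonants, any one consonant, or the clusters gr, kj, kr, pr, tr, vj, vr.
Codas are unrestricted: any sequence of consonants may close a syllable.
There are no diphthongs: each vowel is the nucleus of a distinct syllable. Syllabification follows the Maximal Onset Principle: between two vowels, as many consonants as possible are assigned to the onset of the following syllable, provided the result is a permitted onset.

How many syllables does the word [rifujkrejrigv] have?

Nuclei (vowels): i, u, e, i → 4 syllables.

4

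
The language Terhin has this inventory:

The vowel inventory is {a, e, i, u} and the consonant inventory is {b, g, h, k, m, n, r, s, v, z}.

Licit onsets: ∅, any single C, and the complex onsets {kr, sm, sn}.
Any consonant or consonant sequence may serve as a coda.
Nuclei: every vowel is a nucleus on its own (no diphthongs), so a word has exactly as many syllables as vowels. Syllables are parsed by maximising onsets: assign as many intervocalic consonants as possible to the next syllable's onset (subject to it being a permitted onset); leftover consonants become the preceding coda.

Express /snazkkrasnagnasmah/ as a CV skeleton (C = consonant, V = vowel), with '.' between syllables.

CCVCC.CCV.CCVC.CV.CCVC

The vowels are a, a, a, a, a — 5 nuclei, so 5 syllables.
Between /a/ (V1) and /a/ (V2): /zkkr/ — longest licit onset from the right is /kr/, leaving /zk/ as coda.
Between /a/ (V2) and /a/ (V3): cluster /sn/ — /sn/ is itself a permitted onset, so the whole cluster goes right; preceding coda = ∅.
Between /a/ (V3) and /a/ (V4): /gn/ splits as /g/ + /n/ (/n/ is the longest suffix that is a licit onset).
Between /a/ (V4) and /a/ (V5): /sm/ is a licit onset in full, so it all attaches to the next syllable.
So the parse is snazk.kra.snag.na.smah.
Mapping each syllable to C/V: /snazk/ → CCVCC, /kra/ → CCV, /snag/ → CCVC, /na/ → CV, /smah/ → CCVC.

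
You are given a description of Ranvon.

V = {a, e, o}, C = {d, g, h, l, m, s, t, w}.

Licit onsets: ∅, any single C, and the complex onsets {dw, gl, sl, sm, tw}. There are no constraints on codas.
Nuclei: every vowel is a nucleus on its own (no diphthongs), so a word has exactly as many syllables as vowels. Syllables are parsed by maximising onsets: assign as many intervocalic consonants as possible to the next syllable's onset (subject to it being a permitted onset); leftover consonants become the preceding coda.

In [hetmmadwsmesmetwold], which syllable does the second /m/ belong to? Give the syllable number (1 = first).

The vowels are e, a, e, e, o — 5 nuclei, so 5 syllables.
σ1/σ2 boundary: /tmm/ splits as /tm/ + /m/ (/m/ is the longest suffix that is a licit onset).
σ2/σ3 boundary: /dwsm/ splits as /dw/ + /sm/ (/sm/ is the longest suffix that is a licit onset).
σ3/σ4 boundary: /sm/ is a licit onset in full, so it all attaches to the next syllable.
σ4/σ5 boundary: /tw/ is a licit onset in full, so it all attaches to the next syllable.
Syllabification: hetm.madw.sme.sme.twold.
The second /m/ is in the onset of syllable 2 (/madw/).

2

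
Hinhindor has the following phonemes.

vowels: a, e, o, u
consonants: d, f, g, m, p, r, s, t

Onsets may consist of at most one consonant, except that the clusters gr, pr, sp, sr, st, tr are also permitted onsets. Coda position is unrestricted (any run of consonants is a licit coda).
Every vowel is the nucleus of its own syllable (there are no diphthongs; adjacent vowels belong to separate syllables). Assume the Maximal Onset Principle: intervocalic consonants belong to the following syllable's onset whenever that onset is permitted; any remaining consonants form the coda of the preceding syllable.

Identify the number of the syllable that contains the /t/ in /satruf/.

2

The vowels are a, u — 2 nuclei, so 2 syllables.
Between /a/ (V1) and /u/ (V2): /tr/ — entire cluster is a permitted onset → onset /tr/, coda ∅.
Result: sa.truf.
The /t/ is in the onset of syllable 2 (/truf/).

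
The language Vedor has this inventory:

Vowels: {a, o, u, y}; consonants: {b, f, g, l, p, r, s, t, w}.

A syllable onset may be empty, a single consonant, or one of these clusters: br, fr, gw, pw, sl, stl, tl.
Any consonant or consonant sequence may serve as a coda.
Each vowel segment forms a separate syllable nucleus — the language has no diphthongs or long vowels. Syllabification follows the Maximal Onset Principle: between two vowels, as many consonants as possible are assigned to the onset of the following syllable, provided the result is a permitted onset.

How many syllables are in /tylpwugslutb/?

Nuclei (vowels): y, u, u → 3 syllables.

3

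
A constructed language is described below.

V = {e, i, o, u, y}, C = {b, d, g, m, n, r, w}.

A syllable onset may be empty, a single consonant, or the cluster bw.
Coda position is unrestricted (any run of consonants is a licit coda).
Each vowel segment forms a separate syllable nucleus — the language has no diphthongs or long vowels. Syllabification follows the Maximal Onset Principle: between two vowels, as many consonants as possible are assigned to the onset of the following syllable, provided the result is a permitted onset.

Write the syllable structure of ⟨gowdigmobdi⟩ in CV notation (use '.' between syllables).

The vowels are o, i, o, i — 4 nuclei, so 4 syllables.
/o…i/ gap (V1→V2): cluster /wd/ — the longest permitted-onset suffix is /d/; onset = /d/, preceding coda = /w/.
/i…o/ gap (V2→V3): /gm/ — longest licit onset from the right is /m/, leaving /g/ as coda.
/o…i/ gap (V3→V4): /bd/; trying suffixes from longest down, /d/ is the first permitted one, so coda /b/ | onset /d/.
Putting it together: gow.dig.mob.di.
Mapping each syllable to C/V: /gow/ → CVC, /dig/ → CVC, /mob/ → CVC, /di/ → CV.

CVC.CVC.CVC.CV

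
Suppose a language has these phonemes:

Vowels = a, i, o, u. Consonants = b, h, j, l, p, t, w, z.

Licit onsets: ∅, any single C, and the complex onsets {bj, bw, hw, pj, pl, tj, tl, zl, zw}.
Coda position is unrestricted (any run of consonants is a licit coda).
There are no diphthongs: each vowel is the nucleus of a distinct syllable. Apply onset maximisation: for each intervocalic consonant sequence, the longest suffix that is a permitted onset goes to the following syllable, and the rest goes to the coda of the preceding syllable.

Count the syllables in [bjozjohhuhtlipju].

Nuclei (vowels): o, o, u, i, u → 5 syllables.

5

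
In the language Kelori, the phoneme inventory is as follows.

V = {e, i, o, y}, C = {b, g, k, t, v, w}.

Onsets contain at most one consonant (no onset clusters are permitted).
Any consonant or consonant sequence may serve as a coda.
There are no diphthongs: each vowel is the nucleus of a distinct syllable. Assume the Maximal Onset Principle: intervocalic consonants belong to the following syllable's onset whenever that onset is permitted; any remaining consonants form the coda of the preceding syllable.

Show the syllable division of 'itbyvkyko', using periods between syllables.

it.byv.ky.ko

Vowels present: i, y, y, o; each is a nucleus, giving 4 syllables.
/i…y/ gap (V1→V2): /tb/ — longest licit onset from the right is /b/, leaving /t/ as coda.
/y…y/ gap (V2→V3): /vk/ splits as /v/ + /k/ (/k/ is the longest suffix that is a licit onset).
/y…o/ gap (V3→V4): just /k/ — single C goes to the following onset.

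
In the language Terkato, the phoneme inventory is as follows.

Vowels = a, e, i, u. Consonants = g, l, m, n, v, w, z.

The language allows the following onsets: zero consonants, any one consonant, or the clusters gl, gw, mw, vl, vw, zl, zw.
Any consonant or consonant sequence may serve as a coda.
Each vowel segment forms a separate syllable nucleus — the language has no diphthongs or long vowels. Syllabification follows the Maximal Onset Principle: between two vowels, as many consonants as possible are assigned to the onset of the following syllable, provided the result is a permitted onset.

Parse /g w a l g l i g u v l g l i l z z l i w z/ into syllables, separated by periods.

gwal.gli.guvl.glilz.zliwz

Nuclei (vowels): a, i, u, i, i → 5 syllables.
σ1/σ2 boundary: cluster /lgl/ — the longest permitted-onset suffix is /gl/; onset = /gl/, preceding coda = /l/.
σ2/σ3 boundary: /g/ → onset of the next syllable (single consonants are always licit onsets).
σ3/σ4 boundary: /vlgl/ — longest licit onset from the right is /gl/, leaving /vl/ as coda.
σ4/σ5 boundary: /lzzl/ splits as /lz/ + /zl/ (/zl/ is the longest suffix that is a licit onset).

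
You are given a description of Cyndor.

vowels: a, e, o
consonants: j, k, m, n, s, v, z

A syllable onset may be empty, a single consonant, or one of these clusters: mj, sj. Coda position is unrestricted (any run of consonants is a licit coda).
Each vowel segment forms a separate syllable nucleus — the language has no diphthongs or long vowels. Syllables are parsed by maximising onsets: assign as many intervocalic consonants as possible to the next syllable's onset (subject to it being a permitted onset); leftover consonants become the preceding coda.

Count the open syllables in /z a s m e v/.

The vowels are a, e — 2 nuclei, so 2 syllables.
/a…e/ gap (V1→V2): /sm/ splits as /s/ + /m/ (/m/ is the longest suffix that is a licit onset).
Putting it together: zas.mev.
Classifying each syllable: /zas/ (closed), /mev/ (closed).
Open syllables: 0.

0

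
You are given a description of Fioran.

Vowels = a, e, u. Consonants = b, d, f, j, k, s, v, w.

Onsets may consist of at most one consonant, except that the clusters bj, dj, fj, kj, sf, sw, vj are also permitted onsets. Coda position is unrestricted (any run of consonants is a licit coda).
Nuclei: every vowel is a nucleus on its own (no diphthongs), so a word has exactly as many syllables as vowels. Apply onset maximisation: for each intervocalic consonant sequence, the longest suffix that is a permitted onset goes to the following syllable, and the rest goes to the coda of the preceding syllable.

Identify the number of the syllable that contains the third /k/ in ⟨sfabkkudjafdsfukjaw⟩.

5

The vowels are a, u, a, u, a — 5 nuclei, so 5 syllables.
σ1/σ2 boundary: /bkk/; trying suffixes from longest down, /k/ is the first permitted one, so coda /bk/ | onset /k/.
σ2/σ3 boundary: cluster /dj/ — /dj/ is itself a permitted onset, so the whole cluster goes right; preceding coda = ∅.
σ3/σ4 boundary: /fdsf/; trying suffixes from longest down, /sf/ is the first permitted one, so coda /fd/ | onset /sf/.
σ4/σ5 boundary: /kj/ is a licit onset in full, so it all attaches to the next syllable.
Result: sfabk.ku.djafd.sfu.kjaw.
The third /k/ is in the onset of syllable 5 (/kjaw/).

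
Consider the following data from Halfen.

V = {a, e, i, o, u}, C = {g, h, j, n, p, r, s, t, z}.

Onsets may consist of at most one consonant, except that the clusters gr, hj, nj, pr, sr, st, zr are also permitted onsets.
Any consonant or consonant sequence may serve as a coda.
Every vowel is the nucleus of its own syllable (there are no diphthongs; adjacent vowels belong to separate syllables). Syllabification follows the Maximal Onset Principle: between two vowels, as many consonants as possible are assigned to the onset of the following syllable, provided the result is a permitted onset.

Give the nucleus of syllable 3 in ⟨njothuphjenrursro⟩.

e

The vowels are o, u, e, u, o — 5 nuclei, so 5 syllables.
The third nucleus (vowel 3 from the left) is /e/.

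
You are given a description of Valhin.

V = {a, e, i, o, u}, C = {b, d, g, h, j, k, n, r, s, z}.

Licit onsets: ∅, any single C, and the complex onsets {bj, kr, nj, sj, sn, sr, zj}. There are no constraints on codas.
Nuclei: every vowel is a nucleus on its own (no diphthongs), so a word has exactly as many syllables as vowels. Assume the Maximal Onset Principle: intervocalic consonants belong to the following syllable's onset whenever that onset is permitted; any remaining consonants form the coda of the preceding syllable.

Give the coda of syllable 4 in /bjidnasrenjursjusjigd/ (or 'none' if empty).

Vowels present: i, a, e, u, u, i; each is a nucleus, giving 6 syllables.
σ1/σ2 boundary: /dn/ — longest licit onset from the right is /n/, leaving /d/ as coda.
σ2/σ3 boundary: /sr/ — entire cluster is a permitted onset → onset /sr/, coda ∅.
σ3/σ4 boundary: /nj/ — entire cluster is a permitted onset → onset /nj/, coda ∅.
σ4/σ5 boundary: /rsj/ — longest licit onset from the right is /sj/, leaving /r/ as coda.
σ5/σ6 boundary: /sj/ — entire cluster is a permitted onset → onset /sj/, coda ∅.
Result: bjid.na.sre.njur.sju.sjigd.
Syllable 4 is /njur/: onset /nj/, nucleus /u/, coda /r/.

r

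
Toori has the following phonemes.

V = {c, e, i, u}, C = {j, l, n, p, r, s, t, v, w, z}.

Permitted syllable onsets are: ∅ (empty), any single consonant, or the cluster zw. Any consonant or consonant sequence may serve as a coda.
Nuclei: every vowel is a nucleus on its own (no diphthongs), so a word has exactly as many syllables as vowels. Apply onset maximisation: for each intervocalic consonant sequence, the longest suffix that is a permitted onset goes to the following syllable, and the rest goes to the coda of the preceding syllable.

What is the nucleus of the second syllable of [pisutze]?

Nuclei (vowels): i, u, e → 3 syllables.
The second nucleus (vowel 2 from the left) is /u/.

u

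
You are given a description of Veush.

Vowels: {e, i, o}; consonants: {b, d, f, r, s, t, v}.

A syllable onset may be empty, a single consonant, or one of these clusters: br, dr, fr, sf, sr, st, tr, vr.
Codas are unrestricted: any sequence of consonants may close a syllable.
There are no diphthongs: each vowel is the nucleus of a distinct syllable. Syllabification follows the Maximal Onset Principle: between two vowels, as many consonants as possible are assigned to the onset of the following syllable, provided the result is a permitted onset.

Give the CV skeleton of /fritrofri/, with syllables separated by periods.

CCV.CCV.CCV

Vowels present: i, o, i; each is a nucleus, giving 3 syllables.
Between /i/ (V1) and /o/ (V2): /tr/ — entire cluster is a permitted onset → onset /tr/, coda ∅.
Between /o/ (V2) and /i/ (V3): /fr/ is a licit onset in full, so it all attaches to the next syllable.
Putting it together: fri.tro.fri.
Mapping each syllable to C/V: /fri/ → CCV, /tro/ → CCV, /fri/ → CCV.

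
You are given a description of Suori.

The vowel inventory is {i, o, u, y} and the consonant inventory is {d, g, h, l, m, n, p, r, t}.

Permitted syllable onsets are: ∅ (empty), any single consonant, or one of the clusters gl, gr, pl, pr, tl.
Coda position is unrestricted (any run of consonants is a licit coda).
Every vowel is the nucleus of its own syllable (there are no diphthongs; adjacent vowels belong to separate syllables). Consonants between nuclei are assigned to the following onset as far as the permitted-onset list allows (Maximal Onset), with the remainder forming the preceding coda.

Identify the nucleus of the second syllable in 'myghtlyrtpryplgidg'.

y

Nuclei (vowels): y, y, y, i → 4 syllables.
The second nucleus (vowel 2 from the left) is /y/.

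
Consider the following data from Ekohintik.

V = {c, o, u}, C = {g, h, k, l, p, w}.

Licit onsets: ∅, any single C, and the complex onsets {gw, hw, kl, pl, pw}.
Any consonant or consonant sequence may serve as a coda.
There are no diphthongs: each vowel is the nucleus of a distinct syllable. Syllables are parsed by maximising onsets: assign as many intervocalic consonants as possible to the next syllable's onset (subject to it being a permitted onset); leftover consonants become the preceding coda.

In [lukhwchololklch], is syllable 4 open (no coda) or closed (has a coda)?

closed

Vowels present: u, c, o, o, c; each is a nucleus, giving 5 syllables.
σ1/σ2 boundary: /khw/; trying suffixes from longest down, /hw/ is the first permitted one, so coda /k/ | onset /hw/.
σ2/σ3 boundary: /h/ → onset of the next syllable (single consonants are always licit onsets).
σ3/σ4 boundary: /l/ → onset of the next syllable (single consonants are always licit onsets).
σ4/σ5 boundary: /lkl/ splits as /l/ + /kl/ (/kl/ is the longest suffix that is a licit onset).
Putting it together: luk.hwc.ho.lol.klch.
Syllable 4 is /lol/ with coda /l/, so it is closed.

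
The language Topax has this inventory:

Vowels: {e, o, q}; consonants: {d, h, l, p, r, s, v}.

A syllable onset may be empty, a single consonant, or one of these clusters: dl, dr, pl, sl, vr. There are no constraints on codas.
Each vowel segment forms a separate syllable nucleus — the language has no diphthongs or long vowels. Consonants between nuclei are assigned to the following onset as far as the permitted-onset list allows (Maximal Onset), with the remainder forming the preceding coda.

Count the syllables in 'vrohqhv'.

Nuclei (vowels): o, q → 2 syllables.

2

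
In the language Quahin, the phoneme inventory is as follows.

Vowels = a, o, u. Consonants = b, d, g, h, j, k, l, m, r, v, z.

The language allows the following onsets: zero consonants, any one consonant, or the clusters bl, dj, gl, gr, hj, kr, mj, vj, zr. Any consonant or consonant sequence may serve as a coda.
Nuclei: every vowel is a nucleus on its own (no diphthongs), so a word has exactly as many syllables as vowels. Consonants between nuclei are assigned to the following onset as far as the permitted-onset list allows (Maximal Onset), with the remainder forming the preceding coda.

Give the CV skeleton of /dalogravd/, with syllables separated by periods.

Vowels present: a, o, a; each is a nucleus, giving 3 syllables.
Between /a/ (V1) and /o/ (V2): /l/ is a single consonant, so it becomes the next onset.
Between /o/ (V2) and /a/ (V3): /gr/ is a licit onset in full, so it all attaches to the next syllable.
Putting it together: da.lo.gravd.
Mapping each syllable to C/V: /da/ → CV, /lo/ → CV, /gravd/ → CCVCC.

CV.CV.CCVCC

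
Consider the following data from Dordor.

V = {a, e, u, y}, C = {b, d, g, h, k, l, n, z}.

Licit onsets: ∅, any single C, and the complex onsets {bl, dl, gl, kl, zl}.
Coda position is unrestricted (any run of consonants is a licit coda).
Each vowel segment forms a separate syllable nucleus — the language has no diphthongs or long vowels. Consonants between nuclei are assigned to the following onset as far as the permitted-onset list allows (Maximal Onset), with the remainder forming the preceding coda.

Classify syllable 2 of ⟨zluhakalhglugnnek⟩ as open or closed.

Vowels present: u, a, a, u, e; each is a nucleus, giving 5 syllables.
V1 /u/ – V2 /a/: /h/ → onset of the next syllable (single consonants are always licit onsets).
V2 /a/ – V3 /a/: /k/ → onset of the next syllable (single consonants are always licit onsets).
V3 /a/ – V4 /u/: cluster /lhgl/ — the longest permitted-onset suffix is /gl/; onset = /gl/, preceding coda = /lh/.
V4 /u/ – V5 /e/: cluster /gnn/ — the longest permitted-onset suffix is /n/; onset = /n/, preceding coda = /gn/.
Syllabification: zlu.ha.kalh.glugn.nek.
Syllable 2 is /ha/; it ends in its nucleus with no coda, so it is open.

open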